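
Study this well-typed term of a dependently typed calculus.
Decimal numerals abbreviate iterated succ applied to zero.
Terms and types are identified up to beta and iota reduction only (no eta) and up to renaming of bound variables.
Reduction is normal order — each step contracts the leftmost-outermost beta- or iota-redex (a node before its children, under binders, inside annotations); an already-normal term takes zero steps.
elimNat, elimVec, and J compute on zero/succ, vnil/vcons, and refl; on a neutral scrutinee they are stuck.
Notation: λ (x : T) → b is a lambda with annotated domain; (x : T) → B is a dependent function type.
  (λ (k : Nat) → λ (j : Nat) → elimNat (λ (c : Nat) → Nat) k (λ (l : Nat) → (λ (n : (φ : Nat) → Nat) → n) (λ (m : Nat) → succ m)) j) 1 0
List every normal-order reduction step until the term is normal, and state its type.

reduction (normal order):
  (λ (k : Nat) → λ (j : Nat) → elimNat (λ (c : Nat) → Nat) k (λ (l : Nat) → (λ (n : (φ : Nat) → Nat) → n) (λ (m : Nat) → succ m)) j) 1 0
  ~> (λ (k : Nat) → elimNat (λ (j : Nat) → Nat) 1 (λ (c : Nat) → (λ (l : (n : Nat) → Nat) → l) (λ (φ : Nat) → succ φ)) k) 0
  ~> elimNat (λ (k : Nat) → Nat) 1 (λ (j : Nat) → (λ (c : (l : Nat) → Nat) → c) (λ (n : Nat) → succ n)) 0
  ~> 1
type:
  Nat


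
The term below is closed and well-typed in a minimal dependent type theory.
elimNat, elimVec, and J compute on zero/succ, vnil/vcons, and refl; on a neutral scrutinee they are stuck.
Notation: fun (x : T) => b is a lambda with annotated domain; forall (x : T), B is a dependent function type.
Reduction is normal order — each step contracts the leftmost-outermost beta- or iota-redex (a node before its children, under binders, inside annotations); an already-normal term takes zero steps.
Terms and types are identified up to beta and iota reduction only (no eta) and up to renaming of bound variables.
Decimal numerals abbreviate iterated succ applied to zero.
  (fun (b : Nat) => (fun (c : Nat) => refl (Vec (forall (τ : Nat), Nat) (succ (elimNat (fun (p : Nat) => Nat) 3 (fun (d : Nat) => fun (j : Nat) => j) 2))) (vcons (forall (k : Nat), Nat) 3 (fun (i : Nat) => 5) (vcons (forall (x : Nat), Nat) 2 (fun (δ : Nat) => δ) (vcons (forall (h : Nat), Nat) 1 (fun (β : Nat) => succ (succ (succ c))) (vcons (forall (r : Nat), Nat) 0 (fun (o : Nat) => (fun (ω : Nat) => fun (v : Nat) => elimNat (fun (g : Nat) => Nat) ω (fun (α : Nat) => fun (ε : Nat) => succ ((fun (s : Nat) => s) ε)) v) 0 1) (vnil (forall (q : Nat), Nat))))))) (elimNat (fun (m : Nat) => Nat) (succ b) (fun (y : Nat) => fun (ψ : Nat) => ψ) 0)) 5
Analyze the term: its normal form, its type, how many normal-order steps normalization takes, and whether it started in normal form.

normal form:
  refl (Vec (forall (b : Nat), Nat) 4) (vcons (forall (c : Nat), Nat) 3 (fun (τ : Nat) => 5) (vcons (forall (p : Nat), Nat) 2 (fun (d : Nat) => d) (vcons (forall (j : Nat), Nat) 1 (fun (k : Nat) => 9) (vcons (forall (i : Nat), Nat) 0 (fun (x : Nat) => 1) (vnil (forall (δ : Nat), Nat))))))
type:
  Eq (Vec (forall (b : Nat), Nat) 4) (vcons (forall (c : Nat), Nat) 3 (fun (τ : Nat) => 5) (vcons (forall (p : Nat), Nat) 2 (fun (d : Nat) => d) (vcons (forall (j : Nat), Nat) 1 (fun (k : Nat) => 9) (vcons (forall (i : Nat), Nat) 0 (fun (x : Nat) => 1) (vnil (forall (δ : Nat), Nat)))))) (vcons (forall (h : Nat), Nat) 3 (fun (β : Nat) => 5) (vcons (forall (r : Nat), Nat) 2 (fun (o : Nat) => o) (vcons (forall (ω : Nat), Nat) 1 (fun (v : Nat) => 9) (vcons (forall (g : Nat), Nat) 0 (fun (α : Nat) => 1) (vnil (forall (ε : Nat), Nat))))))
reduction steps (normal order): 17
started in normal form: no
first redex: a beta-redex


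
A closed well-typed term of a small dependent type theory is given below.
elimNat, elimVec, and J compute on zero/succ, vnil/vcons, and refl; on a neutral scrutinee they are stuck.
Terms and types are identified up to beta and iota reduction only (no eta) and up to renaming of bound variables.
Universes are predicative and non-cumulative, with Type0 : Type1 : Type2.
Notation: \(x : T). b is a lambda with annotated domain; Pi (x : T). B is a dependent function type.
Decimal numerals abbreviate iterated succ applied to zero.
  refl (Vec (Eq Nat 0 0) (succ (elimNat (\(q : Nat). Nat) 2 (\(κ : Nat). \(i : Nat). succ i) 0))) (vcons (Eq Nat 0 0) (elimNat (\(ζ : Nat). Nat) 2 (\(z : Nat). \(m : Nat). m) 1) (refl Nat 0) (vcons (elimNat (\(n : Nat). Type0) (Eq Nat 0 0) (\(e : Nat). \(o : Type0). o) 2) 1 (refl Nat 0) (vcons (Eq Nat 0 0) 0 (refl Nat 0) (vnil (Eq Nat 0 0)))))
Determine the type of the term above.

type:
  Eq (Vec (Eq Nat 0 0) 3) (vcons (Eq Nat 0 0) 2 (refl Nat 0) (vcons (Eq Nat 0 0) 1 (refl Nat 0) (vcons (Eq Nat 0 0) 0 (refl Nat 0) (vnil (Eq Nat 0 0))))) (vcons (Eq Nat 0 0) 2 (refl Nat 0) (vcons (Eq Nat 0 0) 1 (refl Nat 0) (vcons (Eq Nat 0 0) 0 (refl Nat 0) (vnil (Eq Nat 0 0)))))


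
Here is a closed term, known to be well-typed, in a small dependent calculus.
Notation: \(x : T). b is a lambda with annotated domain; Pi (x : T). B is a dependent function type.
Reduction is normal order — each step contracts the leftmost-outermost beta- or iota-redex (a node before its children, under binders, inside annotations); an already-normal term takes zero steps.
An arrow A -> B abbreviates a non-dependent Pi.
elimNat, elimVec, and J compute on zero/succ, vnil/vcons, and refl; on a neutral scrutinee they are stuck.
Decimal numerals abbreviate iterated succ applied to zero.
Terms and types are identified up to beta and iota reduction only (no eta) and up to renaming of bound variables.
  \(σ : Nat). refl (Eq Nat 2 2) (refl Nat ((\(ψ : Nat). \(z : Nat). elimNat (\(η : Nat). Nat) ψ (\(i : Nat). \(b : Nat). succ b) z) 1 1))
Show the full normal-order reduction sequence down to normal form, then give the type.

normal-order reduction:
  \(σ : Nat). refl (Eq Nat 2 2) (refl Nat ((\(ψ : Nat). \(z : Nat). elimNat (\(η : Nat). Nat) ψ (\(i : Nat). \(b : Nat). succ b) z) 1 1))
  ~> \(σ : Nat). refl (Eq Nat 2 2) (refl Nat ((\(ψ : Nat). elimNat (\(z : Nat). Nat) 1 (\(η : Nat). \(i : Nat). succ i) ψ) 1))
  ~> \(σ : Nat). refl (Eq Nat 2 2) (refl Nat (elimNat (\(ψ : Nat). Nat) 1 (\(z : Nat). \(η : Nat). succ η) 1))
  ~> \(σ : Nat). refl (Eq Nat 2 2) (refl Nat ((\(ψ : Nat). \(z : Nat). succ z) 0 (elimNat (\(η : Nat). Nat) 1 (\(i : Nat). \(b : Nat). succ b) 0)))
  ~> \(σ : Nat). refl (Eq Nat 2 2) (refl Nat ((\(ψ : Nat). succ ψ) (elimNat (\(z : Nat). Nat) 1 (\(η : Nat). \(i : Nat). succ i) 0)))
  ~> \(σ : Nat). refl (Eq Nat 2 2) (refl Nat (succ (elimNat (\(ψ : Nat). Nat) 1 (\(z : Nat). \(η : Nat). succ η) 0)))
  ~> \(σ : Nat). refl (Eq Nat 2 2) (refl Nat 2)
type:
  Nat -> Eq (Eq Nat 2 2) (refl Nat 2) (refl Nat 2)


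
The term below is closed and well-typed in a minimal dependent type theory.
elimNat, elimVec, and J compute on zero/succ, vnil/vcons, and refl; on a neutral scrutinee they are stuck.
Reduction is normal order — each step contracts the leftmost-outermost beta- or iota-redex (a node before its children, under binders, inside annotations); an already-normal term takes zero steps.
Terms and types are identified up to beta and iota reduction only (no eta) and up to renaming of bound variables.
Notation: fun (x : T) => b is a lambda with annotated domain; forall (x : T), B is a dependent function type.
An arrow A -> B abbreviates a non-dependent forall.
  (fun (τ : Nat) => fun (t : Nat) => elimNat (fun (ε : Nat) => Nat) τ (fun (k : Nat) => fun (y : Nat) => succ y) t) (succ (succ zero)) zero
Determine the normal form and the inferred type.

normal form:
  succ (succ zero)
type:
  Nat


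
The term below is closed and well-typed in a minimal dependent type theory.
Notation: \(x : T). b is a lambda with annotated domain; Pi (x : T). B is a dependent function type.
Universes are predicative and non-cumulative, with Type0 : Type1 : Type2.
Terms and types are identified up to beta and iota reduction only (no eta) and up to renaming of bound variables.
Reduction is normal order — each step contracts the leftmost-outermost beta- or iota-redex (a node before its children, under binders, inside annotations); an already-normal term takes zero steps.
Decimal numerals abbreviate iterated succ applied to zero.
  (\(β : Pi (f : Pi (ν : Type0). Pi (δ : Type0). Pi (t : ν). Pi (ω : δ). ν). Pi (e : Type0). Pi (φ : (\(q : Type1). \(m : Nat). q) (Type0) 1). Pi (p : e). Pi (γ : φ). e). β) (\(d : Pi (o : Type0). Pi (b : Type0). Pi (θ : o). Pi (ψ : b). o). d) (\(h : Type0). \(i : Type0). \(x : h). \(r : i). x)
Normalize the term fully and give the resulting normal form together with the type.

normal form:
  \(β : Type0). \(f : Type0). \(ν : β). \(δ : f). ν
inferred type:
  Pi (β : Type0). Pi (f : Type0). Pi (ν : β). Pi (δ : f). β


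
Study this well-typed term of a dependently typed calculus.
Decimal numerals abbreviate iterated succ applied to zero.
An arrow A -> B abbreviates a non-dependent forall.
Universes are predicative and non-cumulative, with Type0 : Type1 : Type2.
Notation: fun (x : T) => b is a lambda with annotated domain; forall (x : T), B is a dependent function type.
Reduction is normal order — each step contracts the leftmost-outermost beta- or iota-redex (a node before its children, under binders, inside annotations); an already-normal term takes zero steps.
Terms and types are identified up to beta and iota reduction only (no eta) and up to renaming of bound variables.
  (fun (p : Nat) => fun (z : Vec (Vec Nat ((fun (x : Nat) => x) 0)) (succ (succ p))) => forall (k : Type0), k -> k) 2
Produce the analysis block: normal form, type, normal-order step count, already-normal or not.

normal form:
  fun (p : Vec (Vec Nat 0) 4) => forall (z : Type0), z -> z
inferred type:
  Vec (Vec Nat 0) 4 -> Type1
steps to reach normal form (normal order): 2
already normal: no
first redex: a beta-redex


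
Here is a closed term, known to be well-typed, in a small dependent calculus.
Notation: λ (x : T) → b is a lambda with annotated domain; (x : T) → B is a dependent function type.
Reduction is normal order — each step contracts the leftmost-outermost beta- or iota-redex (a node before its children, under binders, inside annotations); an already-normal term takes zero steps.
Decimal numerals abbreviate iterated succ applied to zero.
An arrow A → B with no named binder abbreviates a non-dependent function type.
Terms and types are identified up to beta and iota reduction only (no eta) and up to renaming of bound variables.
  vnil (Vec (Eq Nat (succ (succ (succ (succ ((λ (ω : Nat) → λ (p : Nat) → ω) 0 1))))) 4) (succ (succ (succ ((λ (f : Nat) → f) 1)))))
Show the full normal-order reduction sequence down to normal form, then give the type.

normal-order reduction sequence:
  vnil (Vec (Eq Nat (succ (succ (succ (succ ((λ (ω : Nat) → λ (p : Nat) → ω) 0 1))))) 4) (succ (succ (succ ((λ (f : Nat) → f) 1)))))
  ~> vnil (Vec (Eq Nat (succ (succ (succ (succ ((λ (ω : Nat) → 0) 1))))) 4) (succ (succ (succ ((λ (p : Nat) → p) 1)))))
  ~> vnil (Vec (Eq Nat 4 4) (succ (succ (succ ((λ (ω : Nat) → ω) 1)))))
  ~> vnil (Vec (Eq Nat 4 4) 4)
the term's type:
  Vec (Vec (Eq Nat 4 4) 4) 0


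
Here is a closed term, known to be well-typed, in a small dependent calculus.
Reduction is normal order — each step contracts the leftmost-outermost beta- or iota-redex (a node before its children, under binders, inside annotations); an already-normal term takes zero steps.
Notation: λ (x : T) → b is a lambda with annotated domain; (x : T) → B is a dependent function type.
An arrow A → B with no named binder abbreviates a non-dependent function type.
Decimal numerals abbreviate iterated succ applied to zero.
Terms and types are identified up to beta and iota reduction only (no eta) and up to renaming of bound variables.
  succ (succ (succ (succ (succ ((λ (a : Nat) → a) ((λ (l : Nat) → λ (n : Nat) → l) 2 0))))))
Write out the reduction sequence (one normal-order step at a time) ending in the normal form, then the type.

normal-order reduction:
  succ (succ (succ (succ (succ ((λ (a : Nat) → a) ((λ (l : Nat) → λ (n : Nat) → l) 2 0))))))
  ~> succ (succ (succ (succ (succ ((λ (a : Nat) → λ (l : Nat) → a) 2 0)))))
  ~> succ (succ (succ (succ (succ ((λ (a : Nat) → 2) 0)))))
  ~> 7
the term's type:
  Nat


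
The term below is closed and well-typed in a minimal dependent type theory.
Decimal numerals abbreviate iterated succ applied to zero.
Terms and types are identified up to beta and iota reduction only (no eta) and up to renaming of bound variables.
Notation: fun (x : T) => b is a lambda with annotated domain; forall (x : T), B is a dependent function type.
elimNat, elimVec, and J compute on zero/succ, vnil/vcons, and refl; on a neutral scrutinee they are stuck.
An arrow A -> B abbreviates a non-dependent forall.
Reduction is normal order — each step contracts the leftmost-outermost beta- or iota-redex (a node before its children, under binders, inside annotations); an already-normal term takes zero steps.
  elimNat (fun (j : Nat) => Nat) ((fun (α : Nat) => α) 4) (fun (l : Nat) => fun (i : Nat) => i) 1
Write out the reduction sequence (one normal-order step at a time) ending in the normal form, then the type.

normal-order reduction sequence:
  elimNat (fun (j : Nat) => Nat) ((fun (α : Nat) => α) 4) (fun (l : Nat) => fun (i : Nat) => i) 1
  ~> (fun (j : Nat) => fun (α : Nat) => α) 0 (elimNat (fun (l : Nat) => Nat) ((fun (i : Nat) => i) 4) (fun (z : Nat) => fun (ν : Nat) => ν) 0)
  ~> (fun (j : Nat) => j) (elimNat (fun (α : Nat) => Nat) ((fun (l : Nat) => l) 4) (fun (i : Nat) => fun (z : Nat) => z) 0)
  ~> elimNat (fun (j : Nat) => Nat) ((fun (α : Nat) => α) 4) (fun (l : Nat) => fun (i : Nat) => i) 0
  ~> (fun (j : Nat) => j) 4
  ~> 4
inferred type:
  Nat


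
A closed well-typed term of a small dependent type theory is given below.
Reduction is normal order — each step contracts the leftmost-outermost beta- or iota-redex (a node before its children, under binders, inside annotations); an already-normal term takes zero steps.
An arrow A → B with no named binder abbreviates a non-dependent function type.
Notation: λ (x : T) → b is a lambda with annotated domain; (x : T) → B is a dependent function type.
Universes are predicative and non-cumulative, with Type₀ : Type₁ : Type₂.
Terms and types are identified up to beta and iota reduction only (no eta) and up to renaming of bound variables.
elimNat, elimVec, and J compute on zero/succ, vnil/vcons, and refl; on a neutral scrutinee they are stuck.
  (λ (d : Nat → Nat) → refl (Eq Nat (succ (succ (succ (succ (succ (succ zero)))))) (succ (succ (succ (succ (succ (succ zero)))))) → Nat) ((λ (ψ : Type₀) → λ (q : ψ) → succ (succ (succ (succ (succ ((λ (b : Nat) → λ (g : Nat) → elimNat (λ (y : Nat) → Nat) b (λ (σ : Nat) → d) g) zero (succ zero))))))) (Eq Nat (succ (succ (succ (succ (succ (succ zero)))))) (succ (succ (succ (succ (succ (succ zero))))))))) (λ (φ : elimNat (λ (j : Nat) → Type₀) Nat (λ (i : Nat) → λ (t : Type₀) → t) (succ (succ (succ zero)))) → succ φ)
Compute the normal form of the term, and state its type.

normal form:
  refl (Eq Nat (succ (succ (succ (succ (succ (succ zero)))))) (succ (succ (succ (succ (succ (succ zero)))))) → Nat) (λ (d : Eq Nat (succ (succ (succ (succ (succ (succ zero)))))) (succ (succ (succ (succ (succ (succ zero))))))) → succ (succ (succ (succ (succ (succ zero))))))
the term's type:
  Eq (Eq Nat (succ (succ (succ (succ (succ (succ zero)))))) (succ (succ (succ (succ (succ (succ zero)))))) → Nat) (λ (d : Eq Nat (succ (succ (succ (succ (succ (succ zero)))))) (succ (succ (succ (succ (succ (succ zero))))))) → succ (succ (succ (succ (succ (succ zero)))))) (λ (ψ : Eq Nat (succ (succ (succ (succ (succ (succ zero)))))) (succ (succ (succ (succ (succ (succ zero))))))) → succ (succ (succ (succ (succ (succ zero))))))
observation: the term reaches its normal form after 8 normal-order steps.


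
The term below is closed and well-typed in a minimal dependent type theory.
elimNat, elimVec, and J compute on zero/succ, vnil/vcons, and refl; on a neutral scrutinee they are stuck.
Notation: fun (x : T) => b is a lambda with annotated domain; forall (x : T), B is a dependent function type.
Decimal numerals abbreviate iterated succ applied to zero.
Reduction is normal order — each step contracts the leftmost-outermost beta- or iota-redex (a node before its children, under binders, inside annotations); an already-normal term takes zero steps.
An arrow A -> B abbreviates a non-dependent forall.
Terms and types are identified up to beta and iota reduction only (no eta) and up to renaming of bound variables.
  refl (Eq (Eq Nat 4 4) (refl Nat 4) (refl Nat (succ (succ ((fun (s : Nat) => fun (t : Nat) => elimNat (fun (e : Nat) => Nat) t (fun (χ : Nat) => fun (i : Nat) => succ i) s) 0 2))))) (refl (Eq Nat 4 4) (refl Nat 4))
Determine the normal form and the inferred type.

resulting normal form:
  refl (Eq (Eq Nat 4 4) (refl Nat 4) (refl Nat 4)) (refl (Eq Nat 4 4) (refl Nat 4))
inferred type:
  Eq (Eq (Eq Nat 4 4) (refl Nat 4) (refl Nat 4)) (refl (Eq Nat 4 4) (refl Nat 4)) (refl (Eq Nat 4 4) (refl Nat 4))


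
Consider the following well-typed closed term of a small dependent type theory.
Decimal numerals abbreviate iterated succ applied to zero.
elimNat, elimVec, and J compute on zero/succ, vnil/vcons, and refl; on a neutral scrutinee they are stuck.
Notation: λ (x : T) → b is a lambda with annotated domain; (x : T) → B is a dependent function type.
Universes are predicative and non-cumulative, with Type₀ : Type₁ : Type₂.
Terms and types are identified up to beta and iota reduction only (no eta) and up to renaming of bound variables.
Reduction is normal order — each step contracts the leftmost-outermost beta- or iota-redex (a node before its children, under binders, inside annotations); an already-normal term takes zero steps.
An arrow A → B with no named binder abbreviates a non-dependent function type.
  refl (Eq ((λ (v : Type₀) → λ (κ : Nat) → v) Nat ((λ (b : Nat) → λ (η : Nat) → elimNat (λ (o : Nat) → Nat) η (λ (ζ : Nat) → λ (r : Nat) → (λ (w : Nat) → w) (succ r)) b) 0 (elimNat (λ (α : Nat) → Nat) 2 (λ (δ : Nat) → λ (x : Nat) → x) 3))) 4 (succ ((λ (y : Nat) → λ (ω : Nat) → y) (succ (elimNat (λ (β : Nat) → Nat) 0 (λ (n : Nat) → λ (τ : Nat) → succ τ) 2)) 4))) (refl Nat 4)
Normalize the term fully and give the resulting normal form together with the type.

normal form:
  refl (Eq Nat 4 4) (refl Nat 4)
the term's type:
  Eq (Eq Nat 4 4) (refl Nat 4) (refl Nat 4)
observation: contracting a beta-redex first, the term normalizes in 11 steps.


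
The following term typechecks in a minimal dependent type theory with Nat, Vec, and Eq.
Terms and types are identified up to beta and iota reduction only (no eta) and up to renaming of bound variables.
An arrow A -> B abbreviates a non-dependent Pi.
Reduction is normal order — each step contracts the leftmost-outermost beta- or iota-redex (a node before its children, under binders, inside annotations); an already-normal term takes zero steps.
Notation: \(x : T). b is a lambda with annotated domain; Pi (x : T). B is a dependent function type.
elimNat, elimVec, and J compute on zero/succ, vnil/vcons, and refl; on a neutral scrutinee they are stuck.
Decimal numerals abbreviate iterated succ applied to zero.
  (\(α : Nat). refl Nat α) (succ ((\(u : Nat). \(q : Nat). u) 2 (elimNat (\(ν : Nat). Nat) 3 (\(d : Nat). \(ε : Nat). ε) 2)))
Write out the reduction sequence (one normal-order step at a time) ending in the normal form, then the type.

normal-order reduction:
  (\(α : Nat). refl Nat α) (succ ((\(u : Nat). \(q : Nat). u) 2 (elimNat (\(ν : Nat). Nat) 3 (\(d : Nat). \(ε : Nat). ε) 2)))
  ~> refl Nat (succ ((\(α : Nat). \(u : Nat). α) 2 (elimNat (\(q : Nat). Nat) 3 (\(ν : Nat). \(d : Nat). d) 2)))
  ~> refl Nat (succ ((\(α : Nat). 2) (elimNat (\(u : Nat). Nat) 3 (\(q : Nat). \(ν : Nat). ν) 2)))
  ~> refl Nat 3
inferred type:
  Eq Nat 3 3


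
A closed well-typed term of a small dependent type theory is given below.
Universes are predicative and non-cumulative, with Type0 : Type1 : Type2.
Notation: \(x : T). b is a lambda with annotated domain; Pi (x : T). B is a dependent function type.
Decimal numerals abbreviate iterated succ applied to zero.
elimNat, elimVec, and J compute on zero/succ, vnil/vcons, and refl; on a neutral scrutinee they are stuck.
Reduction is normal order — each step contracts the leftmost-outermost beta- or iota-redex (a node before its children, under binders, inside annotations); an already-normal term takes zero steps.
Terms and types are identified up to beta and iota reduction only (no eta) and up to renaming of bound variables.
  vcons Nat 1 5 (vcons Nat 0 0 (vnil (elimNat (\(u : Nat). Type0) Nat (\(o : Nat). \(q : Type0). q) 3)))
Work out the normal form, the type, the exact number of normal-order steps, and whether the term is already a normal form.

normal form:
  vcons Nat 1 5 (vcons Nat 0 0 (vnil Nat))
type:
  Vec Nat 2
reduction steps (normal order): 10
already normal: no
first contracted redex: an elimNat iota-redex


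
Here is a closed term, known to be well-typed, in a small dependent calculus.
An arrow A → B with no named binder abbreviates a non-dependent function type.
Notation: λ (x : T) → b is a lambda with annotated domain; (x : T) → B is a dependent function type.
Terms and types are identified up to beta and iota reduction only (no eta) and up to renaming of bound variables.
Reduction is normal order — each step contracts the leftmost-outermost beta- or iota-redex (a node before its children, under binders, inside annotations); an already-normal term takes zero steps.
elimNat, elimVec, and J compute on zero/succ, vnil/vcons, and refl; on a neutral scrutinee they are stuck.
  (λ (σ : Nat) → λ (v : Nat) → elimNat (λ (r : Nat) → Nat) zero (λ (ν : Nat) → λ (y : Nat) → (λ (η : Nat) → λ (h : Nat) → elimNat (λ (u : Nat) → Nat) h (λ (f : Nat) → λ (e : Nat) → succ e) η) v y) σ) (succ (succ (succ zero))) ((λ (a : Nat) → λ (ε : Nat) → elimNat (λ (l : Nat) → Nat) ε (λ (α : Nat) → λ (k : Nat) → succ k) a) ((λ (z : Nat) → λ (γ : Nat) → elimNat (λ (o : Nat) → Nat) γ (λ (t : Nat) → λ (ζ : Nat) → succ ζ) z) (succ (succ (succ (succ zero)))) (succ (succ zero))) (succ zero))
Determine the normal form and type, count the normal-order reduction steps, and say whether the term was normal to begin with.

reduced normal form:
  succ (succ (succ (succ (succ (succ (succ (succ (succ (succ (succ (succ (succ (succ (succ (succ (succ (succ (succ (succ (succ zero))))))))))))))))))))
type:
  Nat
reduction steps (normal order): 192
term was already normal: no
first redex: a beta-redex


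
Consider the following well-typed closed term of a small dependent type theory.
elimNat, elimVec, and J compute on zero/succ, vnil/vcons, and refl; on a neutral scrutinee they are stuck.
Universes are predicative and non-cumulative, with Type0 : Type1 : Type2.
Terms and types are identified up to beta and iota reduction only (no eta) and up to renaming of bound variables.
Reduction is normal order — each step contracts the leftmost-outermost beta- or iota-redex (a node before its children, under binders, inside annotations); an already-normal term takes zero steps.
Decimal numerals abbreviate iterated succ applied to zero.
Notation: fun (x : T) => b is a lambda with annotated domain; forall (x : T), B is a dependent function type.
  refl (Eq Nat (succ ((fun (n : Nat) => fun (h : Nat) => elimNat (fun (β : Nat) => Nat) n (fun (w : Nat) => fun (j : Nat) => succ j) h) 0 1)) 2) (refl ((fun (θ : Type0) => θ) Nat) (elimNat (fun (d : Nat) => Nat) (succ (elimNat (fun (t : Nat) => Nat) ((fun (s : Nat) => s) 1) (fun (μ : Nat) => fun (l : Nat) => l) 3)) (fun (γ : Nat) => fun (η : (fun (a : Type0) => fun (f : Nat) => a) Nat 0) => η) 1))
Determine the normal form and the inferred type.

resulting normal form:
  refl (Eq Nat 2 2) (refl Nat 2)
type:
  Eq (Eq Nat 2 2) (refl Nat 2) (refl Nat 2)


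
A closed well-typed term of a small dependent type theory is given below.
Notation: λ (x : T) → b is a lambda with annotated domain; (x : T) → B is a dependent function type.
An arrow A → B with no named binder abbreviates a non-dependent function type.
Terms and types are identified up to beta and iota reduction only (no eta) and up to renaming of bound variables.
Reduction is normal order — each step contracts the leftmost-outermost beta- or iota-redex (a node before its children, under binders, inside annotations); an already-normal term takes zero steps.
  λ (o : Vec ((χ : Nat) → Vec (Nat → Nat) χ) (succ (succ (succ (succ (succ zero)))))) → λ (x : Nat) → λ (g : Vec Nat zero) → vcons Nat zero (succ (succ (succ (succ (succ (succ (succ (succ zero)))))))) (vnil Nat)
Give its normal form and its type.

reduced normal form:
  λ (o : Vec ((χ : Nat) → Vec (Nat → Nat) χ) (succ (succ (succ (succ (succ zero)))))) → λ (x : Nat) → λ (g : Vec Nat zero) → vcons Nat zero (succ (succ (succ (succ (succ (succ (succ (succ zero)))))))) (vnil Nat)
inferred type:
  Vec ((o : Nat) → Vec (Nat → Nat) o) (succ (succ (succ (succ (succ zero))))) → Nat → Vec Nat zero → Vec Nat (succ zero)
observation: no redex remains anywhere in the term; it is its own normal form.


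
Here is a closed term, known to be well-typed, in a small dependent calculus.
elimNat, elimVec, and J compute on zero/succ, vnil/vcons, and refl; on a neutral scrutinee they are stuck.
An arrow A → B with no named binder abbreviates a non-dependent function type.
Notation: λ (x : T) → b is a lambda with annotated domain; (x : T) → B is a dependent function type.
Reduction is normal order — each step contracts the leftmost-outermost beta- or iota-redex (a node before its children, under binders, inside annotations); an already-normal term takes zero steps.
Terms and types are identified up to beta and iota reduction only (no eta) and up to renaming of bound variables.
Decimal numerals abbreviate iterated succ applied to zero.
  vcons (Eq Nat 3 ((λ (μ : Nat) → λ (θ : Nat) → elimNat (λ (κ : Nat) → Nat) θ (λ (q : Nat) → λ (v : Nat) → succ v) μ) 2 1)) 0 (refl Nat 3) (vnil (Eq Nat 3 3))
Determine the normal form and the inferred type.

resulting normal form:
  vcons (Eq Nat 3 3) 0 (refl Nat 3) (vnil (Eq Nat 3 3))
the term's type:
  Vec (Eq Nat 3 3) 1
observation: normalization takes exactly 9 steps under the normal-order strategy.


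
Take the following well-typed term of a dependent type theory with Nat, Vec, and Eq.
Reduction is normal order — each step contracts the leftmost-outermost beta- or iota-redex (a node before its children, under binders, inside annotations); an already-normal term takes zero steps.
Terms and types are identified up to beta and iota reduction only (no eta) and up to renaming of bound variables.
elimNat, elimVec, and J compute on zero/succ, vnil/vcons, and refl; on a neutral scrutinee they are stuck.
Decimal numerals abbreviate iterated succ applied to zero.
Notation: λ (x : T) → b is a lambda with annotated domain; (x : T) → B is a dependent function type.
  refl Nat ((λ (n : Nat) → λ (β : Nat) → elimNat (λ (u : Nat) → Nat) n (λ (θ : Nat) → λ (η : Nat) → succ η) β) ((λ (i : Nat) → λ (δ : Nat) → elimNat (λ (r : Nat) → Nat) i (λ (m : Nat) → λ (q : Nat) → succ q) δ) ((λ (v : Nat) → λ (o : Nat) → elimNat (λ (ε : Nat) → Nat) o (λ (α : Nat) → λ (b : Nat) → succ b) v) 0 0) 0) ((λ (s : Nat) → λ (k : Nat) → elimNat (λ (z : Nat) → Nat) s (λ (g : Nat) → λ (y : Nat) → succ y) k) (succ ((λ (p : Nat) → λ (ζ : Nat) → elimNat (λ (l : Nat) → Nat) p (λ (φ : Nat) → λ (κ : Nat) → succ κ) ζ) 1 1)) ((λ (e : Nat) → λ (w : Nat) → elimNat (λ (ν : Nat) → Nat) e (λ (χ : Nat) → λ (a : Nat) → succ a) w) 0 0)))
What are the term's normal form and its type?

normal form:
  refl Nat 3
type:
  Eq Nat 3 3
observation: the leftmost-outermost redex is a beta-redex, and normalization takes 30 steps.


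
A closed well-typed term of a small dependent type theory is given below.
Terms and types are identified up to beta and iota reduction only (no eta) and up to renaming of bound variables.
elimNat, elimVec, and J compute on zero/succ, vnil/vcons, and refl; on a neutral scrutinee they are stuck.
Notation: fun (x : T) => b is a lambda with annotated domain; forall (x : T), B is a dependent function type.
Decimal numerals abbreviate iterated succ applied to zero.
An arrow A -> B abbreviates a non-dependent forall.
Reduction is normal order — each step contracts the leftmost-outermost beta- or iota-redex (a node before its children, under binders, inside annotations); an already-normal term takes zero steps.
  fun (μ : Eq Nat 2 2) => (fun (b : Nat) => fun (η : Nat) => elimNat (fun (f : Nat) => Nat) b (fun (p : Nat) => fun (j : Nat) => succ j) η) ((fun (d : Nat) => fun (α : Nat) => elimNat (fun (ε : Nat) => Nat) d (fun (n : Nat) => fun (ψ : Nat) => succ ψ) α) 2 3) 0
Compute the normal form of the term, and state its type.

normal form:
  fun (μ : Eq Nat 2 2) => 5
type:
  Eq Nat 2 2 -> Nat
observation: the leftmost-outermost redex is a beta-redex, and normalization takes 15 steps.


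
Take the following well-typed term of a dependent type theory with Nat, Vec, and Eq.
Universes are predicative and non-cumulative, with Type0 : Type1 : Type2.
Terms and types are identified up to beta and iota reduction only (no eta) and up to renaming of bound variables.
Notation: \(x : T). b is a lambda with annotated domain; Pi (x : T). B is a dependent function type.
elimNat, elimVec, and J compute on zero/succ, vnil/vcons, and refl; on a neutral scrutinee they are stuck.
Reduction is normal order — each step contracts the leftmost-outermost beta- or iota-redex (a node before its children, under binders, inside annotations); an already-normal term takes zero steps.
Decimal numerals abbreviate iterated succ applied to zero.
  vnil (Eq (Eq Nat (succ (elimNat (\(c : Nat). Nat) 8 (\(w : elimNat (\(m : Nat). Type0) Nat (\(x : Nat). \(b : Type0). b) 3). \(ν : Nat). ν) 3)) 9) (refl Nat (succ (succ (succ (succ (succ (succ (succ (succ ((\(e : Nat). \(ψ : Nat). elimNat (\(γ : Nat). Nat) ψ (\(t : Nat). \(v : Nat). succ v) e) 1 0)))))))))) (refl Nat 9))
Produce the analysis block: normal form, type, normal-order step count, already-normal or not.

resulting normal form:
  vnil (Eq (Eq Nat 9 9) (refl Nat 9) (refl Nat 9))
inferred type:
  Vec (Eq (Eq Nat 9 9) (refl Nat 9) (refl Nat 9)) 0
steps to reach normal form (normal order): 16
started in normal form: no
first redex: an elimNat iota-redex


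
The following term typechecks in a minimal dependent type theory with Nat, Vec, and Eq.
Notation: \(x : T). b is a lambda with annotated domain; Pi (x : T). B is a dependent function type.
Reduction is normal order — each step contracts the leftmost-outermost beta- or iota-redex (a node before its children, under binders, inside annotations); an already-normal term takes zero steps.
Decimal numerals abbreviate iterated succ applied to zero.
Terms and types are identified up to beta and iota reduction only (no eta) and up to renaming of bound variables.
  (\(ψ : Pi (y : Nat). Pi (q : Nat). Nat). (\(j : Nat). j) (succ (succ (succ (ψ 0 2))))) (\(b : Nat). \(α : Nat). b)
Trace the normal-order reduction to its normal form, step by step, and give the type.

normal-order reduction:
  (\(ψ : Pi (y : Nat). Pi (q : Nat). Nat). (\(j : Nat). j) (succ (succ (succ (ψ 0 2))))) (\(b : Nat). \(α : Nat). b)
  ~> (\(ψ : Nat). ψ) (succ (succ (succ ((\(y : Nat). \(q : Nat). y) 0 2))))
  ~> succ (succ (succ ((\(ψ : Nat). \(y : Nat). ψ) 0 2)))
  ~> succ (succ (succ ((\(ψ : Nat). 0) 2)))
  ~> 3
type:
  Nat


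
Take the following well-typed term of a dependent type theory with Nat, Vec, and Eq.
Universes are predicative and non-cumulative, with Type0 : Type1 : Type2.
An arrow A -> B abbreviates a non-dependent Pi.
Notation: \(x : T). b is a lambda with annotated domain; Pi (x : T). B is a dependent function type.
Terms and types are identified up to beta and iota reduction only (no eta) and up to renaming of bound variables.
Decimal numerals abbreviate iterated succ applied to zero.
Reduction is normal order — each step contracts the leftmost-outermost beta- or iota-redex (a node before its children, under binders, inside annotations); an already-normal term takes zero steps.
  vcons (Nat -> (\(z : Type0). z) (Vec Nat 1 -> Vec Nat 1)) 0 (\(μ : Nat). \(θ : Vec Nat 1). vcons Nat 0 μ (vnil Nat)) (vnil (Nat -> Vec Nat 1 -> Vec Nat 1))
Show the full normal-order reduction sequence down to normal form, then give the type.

normal-order reduction:
  vcons (Nat -> (\(z : Type0). z) (Vec Nat 1 -> Vec Nat 1)) 0 (\(μ : Nat). \(θ : Vec Nat 1). vcons Nat 0 μ (vnil Nat)) (vnil (Nat -> Vec Nat 1 -> Vec Nat 1))
  ~> vcons (Nat -> Vec Nat 1 -> Vec Nat 1) 0 (\(z : Nat). \(μ : Vec Nat 1). vcons Nat 0 z (vnil Nat)) (vnil (Nat -> Vec Nat 1 -> Vec Nat 1))
type:
  Vec (Nat -> Vec Nat 1 -> Vec Nat 1) 1


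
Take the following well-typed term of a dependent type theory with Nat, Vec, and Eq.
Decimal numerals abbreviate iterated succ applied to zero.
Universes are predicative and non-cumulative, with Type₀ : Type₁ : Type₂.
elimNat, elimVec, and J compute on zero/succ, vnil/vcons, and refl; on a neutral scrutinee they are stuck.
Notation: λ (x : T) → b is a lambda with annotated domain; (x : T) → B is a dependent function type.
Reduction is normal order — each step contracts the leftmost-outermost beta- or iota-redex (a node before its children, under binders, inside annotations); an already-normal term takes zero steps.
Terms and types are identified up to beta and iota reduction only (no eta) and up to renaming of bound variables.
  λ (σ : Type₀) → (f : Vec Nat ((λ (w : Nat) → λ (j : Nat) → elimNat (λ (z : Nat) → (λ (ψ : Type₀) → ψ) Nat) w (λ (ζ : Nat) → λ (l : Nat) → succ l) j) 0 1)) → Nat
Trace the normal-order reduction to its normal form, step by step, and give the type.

normal-order reduction sequence:
  λ (σ : Type₀) → (f : Vec Nat ((λ (w : Nat) → λ (j : Nat) → elimNat (λ (z : Nat) → (λ (ψ : Type₀) → ψ) Nat) w (λ (ζ : Nat) → λ (l : Nat) → succ l) j) 0 1)) → Nat
  ~> λ (σ : Type₀) → (f : Vec Nat ((λ (w : Nat) → elimNat (λ (j : Nat) → (λ (z : Type₀) → z) Nat) 0 (λ (ψ : Nat) → λ (ζ : Nat) → succ ζ) w) 1)) → Nat
  ~> λ (σ : Type₀) → (f : Vec Nat (elimNat (λ (w : Nat) → (λ (j : Type₀) → j) Nat) 0 (λ (z : Nat) → λ (ψ : Nat) → succ ψ) 1)) → Nat
  ~> λ (σ : Type₀) → (f : Vec Nat ((λ (w : Nat) → λ (j : Nat) → succ j) 0 (elimNat (λ (z : Nat) → (λ (ψ : Type₀) → ψ) Nat) 0 (λ (ζ : Nat) → λ (l : Nat) → succ l) 0))) → Nat
  ~> λ (σ : Type₀) → (f : Vec Nat ((λ (w : Nat) → succ w) (elimNat (λ (j : Nat) → (λ (z : Type₀) → z) Nat) 0 (λ (ψ : Nat) → λ (ζ : Nat) → succ ζ) 0))) → Nat
  ~> λ (σ : Type₀) → (f : Vec Nat (succ (elimNat (λ (w : Nat) → (λ (j : Type₀) → j) Nat) 0 (λ (z : Nat) → λ (ψ : Nat) → succ ψ) 0))) → Nat
  ~> λ (σ : Type₀) → (f : Vec Nat 1) → Nat
the term's type:
  (σ : Type₀) → Type₀


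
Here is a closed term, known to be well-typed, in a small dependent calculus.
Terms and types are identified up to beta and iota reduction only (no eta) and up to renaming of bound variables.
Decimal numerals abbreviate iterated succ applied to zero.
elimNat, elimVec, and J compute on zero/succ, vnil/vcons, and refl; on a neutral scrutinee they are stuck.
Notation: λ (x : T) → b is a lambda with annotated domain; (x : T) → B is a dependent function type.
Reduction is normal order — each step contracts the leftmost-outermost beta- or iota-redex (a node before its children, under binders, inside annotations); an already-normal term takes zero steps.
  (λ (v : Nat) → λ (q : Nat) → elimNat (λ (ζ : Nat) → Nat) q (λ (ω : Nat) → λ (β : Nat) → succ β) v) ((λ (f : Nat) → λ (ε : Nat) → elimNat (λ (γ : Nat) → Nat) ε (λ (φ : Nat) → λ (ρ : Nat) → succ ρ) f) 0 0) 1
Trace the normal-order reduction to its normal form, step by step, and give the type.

reduction (normal order):
  (λ (v : Nat) → λ (q : Nat) → elimNat (λ (ζ : Nat) → Nat) q (λ (ω : Nat) → λ (β : Nat) → succ β) v) ((λ (f : Nat) → λ (ε : Nat) → elimNat (λ (γ : Nat) → Nat) ε (λ (φ : Nat) → λ (ρ : Nat) → succ ρ) f) 0 0) 1
  ~> (λ (v : Nat) → elimNat (λ (q : Nat) → Nat) v (λ (ζ : Nat) → λ (ω : Nat) → succ ω) ((λ (β : Nat) → λ (f : Nat) → elimNat (λ (ε : Nat) → Nat) f (λ (γ : Nat) → λ (φ : Nat) → succ φ) β) 0 0)) 1
  ~> elimNat (λ (v : Nat) → Nat) 1 (λ (q : Nat) → λ (ζ : Nat) → succ ζ) ((λ (ω : Nat) → λ (β : Nat) → elimNat (λ (f : Nat) → Nat) β (λ (ε : Nat) → λ (γ : Nat) → succ γ) ω) 0 0)
  ~> elimNat (λ (v : Nat) → Nat) 1 (λ (q : Nat) → λ (ζ : Nat) → succ ζ) ((λ (ω : Nat) → elimNat (λ (β : Nat) → Nat) ω (λ (f : Nat) → λ (ε : Nat) → succ ε) 0) 0)
  ~> elimNat (λ (v : Nat) → Nat) 1 (λ (q : Nat) → λ (ζ : Nat) → succ ζ) (elimNat (λ (ω : Nat) → Nat) 0 (λ (β : Nat) → λ (f : Nat) → succ f) 0)
  ~> elimNat (λ (v : Nat) → Nat) 1 (λ (q : Nat) → λ (ζ : Nat) → succ ζ) 0
  ~> 1
the term's type:
  Nat


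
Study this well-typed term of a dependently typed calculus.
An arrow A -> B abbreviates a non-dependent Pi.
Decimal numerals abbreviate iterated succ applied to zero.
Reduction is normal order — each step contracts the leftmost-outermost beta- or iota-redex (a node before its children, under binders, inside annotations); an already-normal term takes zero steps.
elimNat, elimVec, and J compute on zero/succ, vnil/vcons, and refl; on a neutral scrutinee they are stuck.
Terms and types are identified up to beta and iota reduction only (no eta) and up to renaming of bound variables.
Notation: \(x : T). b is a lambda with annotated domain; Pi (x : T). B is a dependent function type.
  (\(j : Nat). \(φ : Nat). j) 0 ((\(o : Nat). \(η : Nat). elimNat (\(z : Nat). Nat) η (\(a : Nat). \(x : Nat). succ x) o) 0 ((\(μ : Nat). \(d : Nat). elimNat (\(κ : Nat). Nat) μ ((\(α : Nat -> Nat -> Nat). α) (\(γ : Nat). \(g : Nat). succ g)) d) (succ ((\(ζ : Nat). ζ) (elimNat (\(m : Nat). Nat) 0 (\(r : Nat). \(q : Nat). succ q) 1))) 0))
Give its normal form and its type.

resulting normal form:
  0
inferred type:
  Nat


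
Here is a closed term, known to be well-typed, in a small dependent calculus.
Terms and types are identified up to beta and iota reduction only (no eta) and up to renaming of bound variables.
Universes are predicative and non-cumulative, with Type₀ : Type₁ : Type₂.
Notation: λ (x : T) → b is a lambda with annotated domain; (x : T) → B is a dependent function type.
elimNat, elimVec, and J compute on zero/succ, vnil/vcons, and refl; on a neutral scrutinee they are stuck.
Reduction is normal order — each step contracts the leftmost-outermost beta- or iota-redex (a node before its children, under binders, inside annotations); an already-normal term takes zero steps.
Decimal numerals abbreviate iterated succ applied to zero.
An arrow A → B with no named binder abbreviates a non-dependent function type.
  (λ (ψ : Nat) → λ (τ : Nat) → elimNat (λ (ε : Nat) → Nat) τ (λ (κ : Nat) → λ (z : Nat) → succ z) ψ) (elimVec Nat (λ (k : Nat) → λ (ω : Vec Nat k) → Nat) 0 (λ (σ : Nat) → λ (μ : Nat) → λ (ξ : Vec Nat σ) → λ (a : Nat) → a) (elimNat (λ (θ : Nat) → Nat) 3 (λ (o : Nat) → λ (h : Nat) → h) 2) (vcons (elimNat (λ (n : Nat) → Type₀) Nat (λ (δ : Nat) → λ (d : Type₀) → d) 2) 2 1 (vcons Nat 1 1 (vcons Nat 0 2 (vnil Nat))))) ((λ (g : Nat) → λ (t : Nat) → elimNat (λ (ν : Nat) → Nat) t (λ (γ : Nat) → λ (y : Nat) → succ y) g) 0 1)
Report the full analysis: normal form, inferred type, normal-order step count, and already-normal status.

resulting normal form:
  1
inferred type:
  Nat
steps to reach normal form (normal order): 22
started in normal form: no
first contracted redex: a beta-redex
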